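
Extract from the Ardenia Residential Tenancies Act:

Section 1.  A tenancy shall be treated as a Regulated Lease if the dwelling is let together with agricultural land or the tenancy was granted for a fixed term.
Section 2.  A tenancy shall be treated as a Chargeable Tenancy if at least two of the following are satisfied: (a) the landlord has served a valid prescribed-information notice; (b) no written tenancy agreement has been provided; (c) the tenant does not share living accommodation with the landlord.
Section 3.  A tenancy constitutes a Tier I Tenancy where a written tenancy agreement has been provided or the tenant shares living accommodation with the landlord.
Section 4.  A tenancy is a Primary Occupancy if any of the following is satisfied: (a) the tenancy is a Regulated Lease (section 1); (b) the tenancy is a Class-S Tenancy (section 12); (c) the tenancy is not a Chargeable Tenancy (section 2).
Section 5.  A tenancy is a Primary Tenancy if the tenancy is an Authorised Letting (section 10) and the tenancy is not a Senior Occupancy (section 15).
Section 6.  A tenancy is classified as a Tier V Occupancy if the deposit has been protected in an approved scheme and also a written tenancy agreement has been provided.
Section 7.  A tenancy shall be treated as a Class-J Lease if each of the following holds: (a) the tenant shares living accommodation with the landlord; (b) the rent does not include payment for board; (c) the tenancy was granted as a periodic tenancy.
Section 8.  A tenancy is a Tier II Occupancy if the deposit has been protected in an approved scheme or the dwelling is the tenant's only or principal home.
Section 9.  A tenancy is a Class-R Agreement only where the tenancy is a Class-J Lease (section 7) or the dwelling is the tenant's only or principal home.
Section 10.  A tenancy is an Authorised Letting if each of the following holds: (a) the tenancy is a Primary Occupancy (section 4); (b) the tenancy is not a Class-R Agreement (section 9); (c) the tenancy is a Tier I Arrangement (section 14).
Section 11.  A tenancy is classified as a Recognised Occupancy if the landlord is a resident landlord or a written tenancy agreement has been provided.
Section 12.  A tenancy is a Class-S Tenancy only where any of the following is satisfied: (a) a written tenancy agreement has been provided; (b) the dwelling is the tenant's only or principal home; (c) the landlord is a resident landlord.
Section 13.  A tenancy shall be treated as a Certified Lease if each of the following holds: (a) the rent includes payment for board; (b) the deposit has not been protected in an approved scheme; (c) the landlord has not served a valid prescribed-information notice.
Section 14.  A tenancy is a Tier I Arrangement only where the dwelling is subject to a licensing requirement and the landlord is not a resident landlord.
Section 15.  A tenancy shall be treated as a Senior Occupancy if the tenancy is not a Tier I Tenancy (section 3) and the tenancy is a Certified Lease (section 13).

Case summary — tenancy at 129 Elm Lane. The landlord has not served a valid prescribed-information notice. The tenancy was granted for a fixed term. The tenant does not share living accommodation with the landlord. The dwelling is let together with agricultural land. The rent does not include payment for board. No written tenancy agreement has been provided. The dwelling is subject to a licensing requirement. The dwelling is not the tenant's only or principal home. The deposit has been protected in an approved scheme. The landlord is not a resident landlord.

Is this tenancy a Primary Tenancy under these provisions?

section 1 — Regulated Lease: [the dwelling is let together with agricultural land? yes] OR [the tenancy was granted for a fixed term? yes] → satisfied.
section 12 — Class-S Tenancy: [a written tenancy agreement has been provided? no] OR [the dwelling is the tenant's only or principal home? no] OR [the landlord is a resident landlord? no] → not satisfied.
section 2 — Chargeable Tenancy: the landlord has served a valid prescribed-information notice? no; no written tenancy agreement has been provided? yes; the tenant does not share living accommodation with the landlord? yes — 2 of 3 hold (need ≥2) → satisfied.
section 4 — Primary Occupancy: [Regulated Lease (section 1)? yes] OR [Class-S Tenancy (section 12)? no] OR [not a Chargeable Tenancy (section 2)? no] → satisfied.
section 7 — Class-J Lease: [the tenant shares living accommodation with the landlord? no] AND [the rent does not include payment for board? yes] AND [the tenancy was granted as a periodic tenancy? no] → not satisfied.
section 9 — Class-R Agreement: [Class-J Lease (section 7)? no] OR [the dwelling is the tenant's only or principal home? no] → not satisfied.
section 14 — Tier I Arrangement: [the dwelling is subject to a licensing requirement? yes] AND [the landlord is not a resident landlord? yes] → satisfied.
section 10 — Authorised Letting: [Primary Occupancy (section 4)? yes] AND [not a Class-R Agreement (section 9)? yes] AND [Tier I Arrangement (section 14)? yes] → satisfied.
section 3 — Tier I Tenancy: [a written tenancy agreement has been provided? no] OR [the tenant shares living accommodation with the landlord? no] → not satisfied.
section 13 — Certified Lease: [the rent includes payment for board? no] AND [the deposit has not been protected in an approved scheme? no] AND [the landlord has not served a valid prescribed-information notice? yes] → not satisfied.
section 15 — Senior Occupancy: [not a Tier I Tenancy (section 3)? yes] AND [Certified Lease (section 13)? no] → not satisfied.
section 5 — Primary Tenancy: [Authorised Letting (section 10)? yes] AND [not a Senior Occupancy (section 15)? yes] → satisfied.

Yes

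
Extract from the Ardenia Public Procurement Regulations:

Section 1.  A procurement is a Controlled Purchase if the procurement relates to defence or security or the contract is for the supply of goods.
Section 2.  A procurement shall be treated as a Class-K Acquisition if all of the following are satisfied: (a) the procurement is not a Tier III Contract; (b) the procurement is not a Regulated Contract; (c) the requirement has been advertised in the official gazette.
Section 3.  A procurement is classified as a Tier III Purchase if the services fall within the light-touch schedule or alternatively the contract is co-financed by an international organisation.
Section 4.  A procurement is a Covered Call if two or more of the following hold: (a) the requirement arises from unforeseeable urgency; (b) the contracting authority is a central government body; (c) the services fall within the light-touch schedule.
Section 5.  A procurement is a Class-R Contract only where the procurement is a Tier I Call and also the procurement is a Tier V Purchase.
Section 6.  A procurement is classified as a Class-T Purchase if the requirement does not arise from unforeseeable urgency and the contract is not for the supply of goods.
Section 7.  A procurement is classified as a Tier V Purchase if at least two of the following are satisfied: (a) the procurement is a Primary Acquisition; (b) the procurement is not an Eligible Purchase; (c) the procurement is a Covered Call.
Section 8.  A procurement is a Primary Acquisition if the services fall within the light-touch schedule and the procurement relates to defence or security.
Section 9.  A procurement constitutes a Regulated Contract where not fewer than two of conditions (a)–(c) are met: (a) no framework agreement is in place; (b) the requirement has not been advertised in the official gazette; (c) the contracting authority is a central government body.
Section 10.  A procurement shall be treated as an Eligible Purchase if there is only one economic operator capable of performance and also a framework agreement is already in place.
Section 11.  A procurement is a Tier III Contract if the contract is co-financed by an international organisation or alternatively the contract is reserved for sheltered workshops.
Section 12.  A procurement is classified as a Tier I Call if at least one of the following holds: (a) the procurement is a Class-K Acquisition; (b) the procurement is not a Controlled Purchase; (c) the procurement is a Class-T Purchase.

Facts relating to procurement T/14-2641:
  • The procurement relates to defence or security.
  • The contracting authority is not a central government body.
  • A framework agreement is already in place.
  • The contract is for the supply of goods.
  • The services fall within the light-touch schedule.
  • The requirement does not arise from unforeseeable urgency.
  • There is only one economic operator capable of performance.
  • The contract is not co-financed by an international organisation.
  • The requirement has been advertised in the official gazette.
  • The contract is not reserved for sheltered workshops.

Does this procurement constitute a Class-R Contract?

section 11 — Tier III Contract: [the contract is co-financed by an international organisation? no] OR [the contract is reserved for sheltered workshops? no] → not satisfied.
section 9 — Regulated Contract: no framework agreement is in place? no; the requirement has not been advertised in the official gazette? no; the contracting authority is a central government body? no — 0 of 3 hold (need ≥2) → not satisfied.
section 2 — Class-K Acquisition: [not a Tier III Contract (section 11)? yes] AND [not a Regulated Contract (section 9)? yes] AND [the requirement has been advertised in the official gazette? yes] → satisfied.
section 1 — Controlled Purchase: [the procurement relates to defence or security? yes] OR [the contract is for the supply of goods? yes] → satisfied.
section 6 — Class-T Purchase: [the requirement does not arise from unforeseeable urgency? yes] AND [the contract is not for the supply of goods? no] → not satisfied.
section 12 — Tier I Call: [Class-K Acquisition (section 2)? yes] OR [not a Controlled Purchase (section 1)? no] OR [Class-T Purchase (section 6)? no] → satisfied.
section 8 — Primary Acquisition: [the services fall within the light-touch schedule? yes] AND [the procurement relates to defence or security? yes] → satisfied.
section 10 — Eligible Purchase: [there is only one economic operator capable of performance? yes] AND [a framework agreement is already in place? yes] → satisfied.
section 4 — Covered Call: the requirement arises from unforeseeable urgency? no; the contracting authority is a central government body? no; the services fall within the light-touch schedule? yes — 1 of 3 hold (need ≥2) → not satisfied.
section 7 — Tier V Purchase: Primary Acquisition (section 8)? yes; not an Eligible Purchase (section 10)? no; Covered Call (section 4)? no — 1 of 3 hold (need ≥2) → not satisfied.
section 5 — Class-R Contract: [Tier I Call (section 12)? yes] AND [Tier V Purchase (section 7)? no] → not satisfied.

No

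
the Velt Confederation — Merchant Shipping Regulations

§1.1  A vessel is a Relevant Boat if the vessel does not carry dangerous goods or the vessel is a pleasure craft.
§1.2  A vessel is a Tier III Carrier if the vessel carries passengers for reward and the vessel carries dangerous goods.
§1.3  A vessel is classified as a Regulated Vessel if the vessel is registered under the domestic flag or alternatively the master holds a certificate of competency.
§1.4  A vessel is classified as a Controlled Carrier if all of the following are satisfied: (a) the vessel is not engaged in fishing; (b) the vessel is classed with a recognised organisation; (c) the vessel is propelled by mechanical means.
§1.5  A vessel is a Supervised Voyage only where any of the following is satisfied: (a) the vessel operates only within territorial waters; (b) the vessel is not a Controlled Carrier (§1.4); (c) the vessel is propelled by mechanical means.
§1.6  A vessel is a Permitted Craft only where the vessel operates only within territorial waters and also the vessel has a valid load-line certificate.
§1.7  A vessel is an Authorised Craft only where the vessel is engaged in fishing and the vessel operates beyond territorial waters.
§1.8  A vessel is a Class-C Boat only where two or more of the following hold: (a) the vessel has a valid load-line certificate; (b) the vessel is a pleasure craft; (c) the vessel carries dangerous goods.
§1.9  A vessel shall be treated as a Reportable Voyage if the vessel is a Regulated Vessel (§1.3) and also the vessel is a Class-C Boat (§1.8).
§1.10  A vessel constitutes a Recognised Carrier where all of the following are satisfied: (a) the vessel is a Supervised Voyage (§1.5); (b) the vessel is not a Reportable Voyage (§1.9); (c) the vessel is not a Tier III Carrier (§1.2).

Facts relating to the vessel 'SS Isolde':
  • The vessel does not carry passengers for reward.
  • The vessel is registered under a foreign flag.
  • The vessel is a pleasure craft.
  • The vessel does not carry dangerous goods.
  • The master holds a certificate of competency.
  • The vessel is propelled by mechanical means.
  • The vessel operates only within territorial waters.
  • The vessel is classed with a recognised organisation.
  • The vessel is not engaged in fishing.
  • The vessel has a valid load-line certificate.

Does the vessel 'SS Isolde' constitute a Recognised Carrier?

No

§1.4 — Controlled Carrier: [the vessel is not engaged in fishing? yes] AND [the vessel is classed with a recognised organisation? yes] AND [the vessel is propelled by mechanical means? yes] → satisfied.
§1.5 — Supervised Voyage: [the vessel operates only within territorial waters? yes] OR [not a Controlled Carrier (§1.4)? no] OR [the vessel is propelled by mechanical means? yes] → satisfied.
§1.3 — Regulated Vessel: [the vessel is registered under the domestic flag? no] OR [the master holds a certificate of competency? yes] → satisfied.
§1.8 — Class-C Boat: the vessel has a valid load-line certificate? yes; the vessel is a pleasure craft? yes; the vessel carries dangerous goods? no — 2 of 3 hold (need ≥2) → satisfied.
§1.9 — Reportable Voyage: [Regulated Vessel (§1.3)? yes] AND [Class-C Boat (§1.8)? yes] → satisfied.
§1.2 — Tier III Carrier: [the vessel carries passengers for reward? no] AND [the vessel carries dangerous goods? no] → not satisfied.
§1.10 — Recognised Carrier: [Supervised Voyage (§1.5)? yes] AND [not a Reportable Voyage (§1.9)? no] AND [not a Tier III Carrier (§1.2)? yes] → not satisfied.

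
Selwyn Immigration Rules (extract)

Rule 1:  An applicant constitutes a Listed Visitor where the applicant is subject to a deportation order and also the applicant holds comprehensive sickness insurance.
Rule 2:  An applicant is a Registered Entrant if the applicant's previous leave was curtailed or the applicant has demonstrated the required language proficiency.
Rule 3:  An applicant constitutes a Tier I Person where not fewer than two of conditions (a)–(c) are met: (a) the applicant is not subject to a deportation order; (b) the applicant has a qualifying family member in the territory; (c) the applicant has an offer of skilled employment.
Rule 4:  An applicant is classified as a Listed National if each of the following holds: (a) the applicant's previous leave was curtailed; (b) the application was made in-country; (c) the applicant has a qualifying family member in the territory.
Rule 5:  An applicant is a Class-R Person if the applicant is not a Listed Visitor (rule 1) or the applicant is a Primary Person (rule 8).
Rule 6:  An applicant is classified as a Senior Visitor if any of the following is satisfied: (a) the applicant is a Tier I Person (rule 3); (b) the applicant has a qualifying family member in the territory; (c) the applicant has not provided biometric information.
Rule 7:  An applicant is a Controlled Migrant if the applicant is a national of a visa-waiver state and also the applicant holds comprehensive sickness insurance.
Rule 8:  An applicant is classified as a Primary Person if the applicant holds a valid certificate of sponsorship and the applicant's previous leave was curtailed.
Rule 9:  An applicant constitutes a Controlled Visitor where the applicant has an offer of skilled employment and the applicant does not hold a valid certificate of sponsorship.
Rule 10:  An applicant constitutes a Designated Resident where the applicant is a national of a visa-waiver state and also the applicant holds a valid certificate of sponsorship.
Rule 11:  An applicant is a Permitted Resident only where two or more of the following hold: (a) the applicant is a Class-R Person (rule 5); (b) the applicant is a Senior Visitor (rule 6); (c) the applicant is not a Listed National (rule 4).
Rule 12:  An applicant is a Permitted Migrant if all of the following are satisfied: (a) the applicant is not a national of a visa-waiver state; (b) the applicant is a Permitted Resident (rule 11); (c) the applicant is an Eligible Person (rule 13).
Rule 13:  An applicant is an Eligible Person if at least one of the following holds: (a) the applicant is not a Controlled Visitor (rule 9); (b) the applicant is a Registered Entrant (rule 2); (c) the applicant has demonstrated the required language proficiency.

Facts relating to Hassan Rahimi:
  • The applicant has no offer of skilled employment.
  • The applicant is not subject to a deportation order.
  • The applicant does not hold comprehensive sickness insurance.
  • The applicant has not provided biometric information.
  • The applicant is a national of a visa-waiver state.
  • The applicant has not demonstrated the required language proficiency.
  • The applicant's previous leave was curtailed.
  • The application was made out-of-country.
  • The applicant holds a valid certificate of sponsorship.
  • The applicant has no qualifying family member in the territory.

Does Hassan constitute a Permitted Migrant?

No

rule 1 — Listed Visitor: [the applicant is subject to a deportation order? no] AND [the applicant holds comprehensive sickness insurance? no] → not satisfied.
rule 8 — Primary Person: [the applicant holds a valid certificate of sponsorship? yes] AND [the applicant's previous leave was curtailed? yes] → satisfied.
rule 5 — Class-R Person: [not a Listed Visitor (rule 1)? yes] OR [Primary Person (rule 8)? yes] → satisfied.
rule 3 — Tier I Person: the applicant is not subject to a deportation order? yes; the applicant has a qualifying family member in the territory? no; the applicant has an offer of skilled employment? no — 1 of 3 hold (need ≥2) → not satisfied.
rule 6 — Senior Visitor: [Tier I Person (rule 3)? no] OR [the applicant has a qualifying family member in the territory? no] OR [the applicant has not provided biometric information? yes] → satisfied.
rule 4 — Listed National: [the applicant's previous leave was curtailed? yes] AND [the application was made in-country? no] AND [the applicant has a qualifying family member in the territory? no] → not satisfied.
rule 11 — Permitted Resident: Class-R Person (rule 5)? yes; Senior Visitor (rule 6)? yes; not a Listed National (rule 4)? yes — 3 of 3 hold (need ≥2) → satisfied.
rule 9 — Controlled Visitor: [the applicant has an offer of skilled employment? no] AND [the applicant does not hold a valid certificate of sponsorship? no] → not satisfied.
rule 2 — Registered Entrant: [the applicant's previous leave was curtailed? yes] OR [the applicant has demonstrated the required language proficiency? no] → satisfied.
rule 13 — Eligible Person: [not a Controlled Visitor (rule 9)? yes] OR [Registered Entrant (rule 2)? yes] OR [the applicant has demonstrated the required language proficiency? no] → satisfied.
rule 12 — Permitted Migrant: [the applicant is not a national of a visa-waiver state? no] AND [Permitted Resident (rule 11)? yes] AND [Eligible Person (rule 13)? yes] → not satisfied.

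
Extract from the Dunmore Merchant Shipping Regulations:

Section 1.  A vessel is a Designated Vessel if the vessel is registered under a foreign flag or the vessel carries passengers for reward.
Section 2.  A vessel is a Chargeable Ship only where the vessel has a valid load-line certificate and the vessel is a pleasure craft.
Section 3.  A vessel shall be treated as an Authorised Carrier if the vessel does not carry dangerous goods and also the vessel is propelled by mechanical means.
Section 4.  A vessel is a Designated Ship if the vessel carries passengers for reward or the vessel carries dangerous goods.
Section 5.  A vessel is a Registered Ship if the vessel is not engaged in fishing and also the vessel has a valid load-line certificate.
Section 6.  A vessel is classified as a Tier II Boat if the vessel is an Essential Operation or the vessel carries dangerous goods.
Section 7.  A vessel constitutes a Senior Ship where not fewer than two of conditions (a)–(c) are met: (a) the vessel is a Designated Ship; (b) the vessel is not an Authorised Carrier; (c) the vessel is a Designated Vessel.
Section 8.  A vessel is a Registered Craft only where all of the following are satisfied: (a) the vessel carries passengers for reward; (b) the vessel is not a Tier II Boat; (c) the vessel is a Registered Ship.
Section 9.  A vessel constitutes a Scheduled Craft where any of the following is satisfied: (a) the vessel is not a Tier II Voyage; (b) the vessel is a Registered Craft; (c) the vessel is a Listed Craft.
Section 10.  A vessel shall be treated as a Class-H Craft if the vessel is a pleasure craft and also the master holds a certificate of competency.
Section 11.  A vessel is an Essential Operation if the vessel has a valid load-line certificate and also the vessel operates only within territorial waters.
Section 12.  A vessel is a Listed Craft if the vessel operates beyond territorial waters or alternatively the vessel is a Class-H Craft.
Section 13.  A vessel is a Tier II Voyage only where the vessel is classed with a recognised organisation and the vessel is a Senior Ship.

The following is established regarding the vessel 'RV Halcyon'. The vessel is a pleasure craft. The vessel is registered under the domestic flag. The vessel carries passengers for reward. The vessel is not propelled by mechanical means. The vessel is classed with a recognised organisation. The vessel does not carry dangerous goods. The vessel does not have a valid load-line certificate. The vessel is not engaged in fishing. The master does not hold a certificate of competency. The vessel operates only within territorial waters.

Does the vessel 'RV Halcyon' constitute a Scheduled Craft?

section 4 — Designated Ship: [the vessel carries passengers for reward? yes] OR [the vessel carries dangerous goods? no] → satisfied.
section 3 — Authorised Carrier: [the vessel does not carry dangerous goods? yes] AND [the vessel is propelled by mechanical means? no] → not satisfied.
section 1 — Designated Vessel: [the vessel is registered under a foreign flag? no] OR [the vessel carries passengers for reward? yes] → satisfied.
section 7 — Senior Ship: Designated Ship (section 4)? yes; not an Authorised Carrier (section 3)? yes; Designated Vessel (section 1)? yes — 3 of 3 hold (need ≥2) → satisfied.
section 13 — Tier II Voyage: [the vessel is classed with a recognised organisation? yes] AND [Senior Ship (section 7)? yes] → satisfied.
section 11 — Essential Operation: [the vessel has a valid load-line certificate? no] AND [the vessel operates only within territorial waters? yes] → not satisfied.
section 6 — Tier II Boat: [Essential Operation (section 11)? no] OR [the vessel carries dangerous goods? no] → not satisfied.
section 5 — Registered Ship: [the vessel is not engaged in fishing? yes] AND [the vessel has a valid load-line certificate? no] → not satisfied.
section 8 — Registered Craft: [the vessel carries passengers for reward? yes] AND [not a Tier II Boat (section 6)? yes] AND [Registered Ship (section 5)? no] → not satisfied.
section 10 — Class-H Craft: [the vessel is a pleasure craft? yes] AND [the master holds a certificate of competency? no] → not satisfied.
section 12 — Listed Craft: [the vessel operates beyond territorial waters? no] OR [Class-H Craft (section 10)? no] → not satisfied.
section 9 — Scheduled Craft: [not a Tier II Voyage (section 13)? no] OR [Registered Craft (section 8)? no] OR [Listed Craft (section 12)? no] → not satisfied.

No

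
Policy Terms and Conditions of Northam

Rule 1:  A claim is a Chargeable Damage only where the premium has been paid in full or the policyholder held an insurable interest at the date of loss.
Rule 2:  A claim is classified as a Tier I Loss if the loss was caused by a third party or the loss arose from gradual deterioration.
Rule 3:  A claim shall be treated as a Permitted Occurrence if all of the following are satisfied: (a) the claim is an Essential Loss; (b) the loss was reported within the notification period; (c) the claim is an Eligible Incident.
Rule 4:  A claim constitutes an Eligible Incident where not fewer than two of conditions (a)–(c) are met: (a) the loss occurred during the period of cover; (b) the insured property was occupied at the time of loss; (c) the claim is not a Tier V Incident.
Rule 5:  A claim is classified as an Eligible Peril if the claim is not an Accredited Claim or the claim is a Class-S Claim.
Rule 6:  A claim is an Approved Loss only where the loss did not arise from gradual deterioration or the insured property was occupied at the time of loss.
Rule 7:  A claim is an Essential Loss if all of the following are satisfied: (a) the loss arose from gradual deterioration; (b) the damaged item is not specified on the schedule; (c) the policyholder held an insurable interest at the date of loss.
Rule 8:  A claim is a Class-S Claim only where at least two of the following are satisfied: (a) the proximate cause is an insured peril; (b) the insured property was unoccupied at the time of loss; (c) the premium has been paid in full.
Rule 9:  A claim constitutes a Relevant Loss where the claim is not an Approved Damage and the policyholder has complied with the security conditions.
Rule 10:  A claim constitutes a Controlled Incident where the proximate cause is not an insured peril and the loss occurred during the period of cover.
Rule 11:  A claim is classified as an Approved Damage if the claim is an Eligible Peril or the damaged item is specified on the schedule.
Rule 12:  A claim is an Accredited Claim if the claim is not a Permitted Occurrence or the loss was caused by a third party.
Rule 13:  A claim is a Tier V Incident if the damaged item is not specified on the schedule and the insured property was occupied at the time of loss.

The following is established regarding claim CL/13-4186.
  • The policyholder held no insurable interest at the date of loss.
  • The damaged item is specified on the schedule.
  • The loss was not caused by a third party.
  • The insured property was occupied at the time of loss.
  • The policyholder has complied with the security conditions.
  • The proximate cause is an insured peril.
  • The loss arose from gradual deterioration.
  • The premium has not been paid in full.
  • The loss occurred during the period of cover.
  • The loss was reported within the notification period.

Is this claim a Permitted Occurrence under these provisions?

Under rule 7: the loss arose from gradual deterioration? yes; and the damaged item is not specified on the schedule? no; and the policyholder held an insurable interest at the date of loss? no. So the claim is not an Essential Loss.
Under rule 13: the damaged item is not specified on the schedule? no; and the insured property was occupied at the time of loss? yes. So the claim is not a Tier V Incident.
Under rule 4: the loss occurred during the period of cover? yes; the insured property was occupied at the time of loss? yes; not a Tier V Incident (rule 13)? yes — 3 of 3 hold (need ≥2) → satisfied.
Under rule 3: Essential Loss (rule 7)? no; and the loss was reported within the notification period? yes; and Eligible Incident (rule 4)? yes. So the claim is not a Permitted Occurrence.

No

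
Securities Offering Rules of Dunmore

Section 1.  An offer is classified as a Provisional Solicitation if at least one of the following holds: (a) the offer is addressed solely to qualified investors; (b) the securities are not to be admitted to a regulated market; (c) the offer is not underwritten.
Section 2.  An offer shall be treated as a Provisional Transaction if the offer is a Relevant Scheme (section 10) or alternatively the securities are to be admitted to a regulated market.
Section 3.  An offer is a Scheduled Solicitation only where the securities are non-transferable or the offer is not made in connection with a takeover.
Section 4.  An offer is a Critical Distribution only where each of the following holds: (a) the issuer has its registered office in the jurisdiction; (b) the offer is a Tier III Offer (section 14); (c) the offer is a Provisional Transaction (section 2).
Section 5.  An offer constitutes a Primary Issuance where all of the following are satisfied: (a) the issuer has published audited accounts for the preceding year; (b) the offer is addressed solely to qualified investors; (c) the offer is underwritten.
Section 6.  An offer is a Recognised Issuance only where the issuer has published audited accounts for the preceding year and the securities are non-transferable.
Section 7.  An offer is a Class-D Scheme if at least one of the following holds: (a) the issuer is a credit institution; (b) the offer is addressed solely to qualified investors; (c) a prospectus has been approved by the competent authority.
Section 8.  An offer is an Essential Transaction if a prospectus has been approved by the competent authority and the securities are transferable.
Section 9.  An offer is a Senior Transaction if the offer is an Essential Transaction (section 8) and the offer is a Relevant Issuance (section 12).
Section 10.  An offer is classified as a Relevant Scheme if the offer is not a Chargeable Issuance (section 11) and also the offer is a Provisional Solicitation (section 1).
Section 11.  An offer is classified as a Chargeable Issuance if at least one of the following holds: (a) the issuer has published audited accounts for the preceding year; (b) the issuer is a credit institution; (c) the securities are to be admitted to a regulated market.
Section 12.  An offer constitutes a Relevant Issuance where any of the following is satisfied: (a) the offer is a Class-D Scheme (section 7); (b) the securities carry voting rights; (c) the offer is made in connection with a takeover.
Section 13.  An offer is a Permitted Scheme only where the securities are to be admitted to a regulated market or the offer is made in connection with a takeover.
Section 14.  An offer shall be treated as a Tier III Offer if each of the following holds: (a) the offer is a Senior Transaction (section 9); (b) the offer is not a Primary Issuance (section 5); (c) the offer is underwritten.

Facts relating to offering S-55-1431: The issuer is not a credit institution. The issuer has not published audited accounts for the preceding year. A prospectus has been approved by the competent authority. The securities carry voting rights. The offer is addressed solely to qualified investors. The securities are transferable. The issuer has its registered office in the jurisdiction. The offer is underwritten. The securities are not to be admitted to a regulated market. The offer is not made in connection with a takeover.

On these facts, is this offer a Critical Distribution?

Yes

section 8 — Essential Transaction: [a prospectus has been approved by the competent authority? yes] AND [the securities are transferable? yes] → satisfied.
section 7 — Class-D Scheme: [the issuer is a credit institution? no] OR [the offer is addressed solely to qualified investors? yes] OR [a prospectus has been approved by the competent authority? yes] → satisfied.
section 12 — Relevant Issuance: [Class-D Scheme (section 7)? yes] OR [the securities carry voting rights? yes] OR [the offer is made in connection with a takeover? no] → satisfied.
section 9 — Senior Transaction: [Essential Transaction (section 8)? yes] AND [Relevant Issuance (section 12)? yes] → satisfied.
section 5 — Primary Issuance: [the issuer has published audited accounts for the preceding year? no] AND [the offer is addressed solely to qualified investors? yes] AND [the offer is underwritten? yes] → not satisfied.
section 14 — Tier III Offer: [Senior Transaction (section 9)? yes] AND [not a Primary Issuance (section 5)? yes] AND [the offer is underwritten? yes] → satisfied.
section 11 — Chargeable Issuance: [the issuer has published audited accounts for the preceding year? no] OR [the issuer is a credit institution? no] OR [the securities are to be admitted to a regulated market? no] → not satisfied.
section 1 — Provisional Solicitation: [the offer is addressed solely to qualified investors? yes] OR [the securities are not to be admitted to a regulated market? yes] OR [the offer is not underwritten? no] → satisfied.
section 10 — Relevant Scheme: [not a Chargeable Issuance (section 11)? yes] AND [Provisional Solicitation (section 1)? yes] → satisfied.
section 2 — Provisional Transaction: [Relevant Scheme (section 10)? yes] OR [the securities are to be admitted to a regulated market? no] → satisfied.
section 4 — Critical Distribution: [the issuer has its registered office in the jurisdiction? yes] AND [Tier III Offer (section 14)? yes] AND [Provisional Transaction (section 2)? yes] → satisfied.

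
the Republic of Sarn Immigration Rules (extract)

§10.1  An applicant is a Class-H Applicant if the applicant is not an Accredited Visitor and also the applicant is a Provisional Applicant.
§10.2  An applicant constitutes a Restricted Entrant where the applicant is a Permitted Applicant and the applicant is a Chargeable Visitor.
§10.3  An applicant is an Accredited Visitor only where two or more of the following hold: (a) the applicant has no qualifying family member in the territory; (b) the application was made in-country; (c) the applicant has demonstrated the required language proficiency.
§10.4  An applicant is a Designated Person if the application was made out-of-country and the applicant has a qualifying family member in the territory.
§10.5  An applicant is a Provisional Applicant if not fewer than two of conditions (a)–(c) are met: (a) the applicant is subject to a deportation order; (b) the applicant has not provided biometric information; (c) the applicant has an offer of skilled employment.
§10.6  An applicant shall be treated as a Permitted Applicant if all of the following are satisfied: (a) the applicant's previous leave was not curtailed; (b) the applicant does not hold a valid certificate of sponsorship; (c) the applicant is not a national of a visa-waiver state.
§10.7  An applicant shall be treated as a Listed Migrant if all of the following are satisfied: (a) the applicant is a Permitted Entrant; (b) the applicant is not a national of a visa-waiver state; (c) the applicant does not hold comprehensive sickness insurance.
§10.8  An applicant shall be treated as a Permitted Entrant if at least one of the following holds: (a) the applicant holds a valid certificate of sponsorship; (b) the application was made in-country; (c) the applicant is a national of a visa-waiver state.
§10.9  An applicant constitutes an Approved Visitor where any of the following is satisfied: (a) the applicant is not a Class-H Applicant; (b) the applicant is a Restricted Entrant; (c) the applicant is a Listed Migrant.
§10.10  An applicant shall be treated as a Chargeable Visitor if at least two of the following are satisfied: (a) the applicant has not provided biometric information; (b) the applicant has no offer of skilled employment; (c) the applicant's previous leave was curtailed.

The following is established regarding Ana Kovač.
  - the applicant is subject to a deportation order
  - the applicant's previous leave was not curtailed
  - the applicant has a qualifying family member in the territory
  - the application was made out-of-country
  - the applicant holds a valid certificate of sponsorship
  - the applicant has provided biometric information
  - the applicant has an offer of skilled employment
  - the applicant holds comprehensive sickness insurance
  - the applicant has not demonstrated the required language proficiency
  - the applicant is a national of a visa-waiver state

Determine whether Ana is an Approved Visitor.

Under §10.3: the applicant has no qualifying family member in the territory? no; the application was made in-country? no; the applicant has demonstrated the required language proficiency? no — 0 of 3 hold (need ≥2) → not satisfied.
Under §10.5: the applicant is subject to a deportation order? yes; the applicant has not provided biometric information? no; the applicant has an offer of skilled employment? yes — 2 of 3 hold (need ≥2) → satisfied.
Under §10.1: not an Accredited Visitor (§10.3)? yes; and Provisional Applicant (§10.5)? yes. So the applicant is a Class-H Applicant.
Under §10.6: the applicant's previous leave was not curtailed? yes; and the applicant does not hold a valid certificate of sponsorship? no; and the applicant is not a national of a visa-waiver state? no. So the applicant is not a Permitted Applicant.
Under §10.10: the applicant has not provided biometric information? no; the applicant has no offer of skilled employment? no; the applicant's previous leave was curtailed? no — 0 of 3 hold (need ≥2) → not satisfied.
Under §10.2: Permitted Applicant (§10.6)? no; and Chargeable Visitor (§10.10)? no. So the applicant is not a Restricted Entrant.
Under §10.8: the applicant holds a valid certificate of sponsorship? yes; or the application was made in-country? no; or the applicant is a national of a visa-waiver state? yes. So the applicant is a Permitted Entrant.
Under §10.7: Permitted Entrant (§10.8)? yes; and the applicant is not a national of a visa-waiver state? no; and the applicant does not hold comprehensive sickness insurance? no. So the applicant is not a Listed Migrant.
Under §10.9: not a Class-H Applicant (§10.1)? no; or Restricted Entrant (§10.2)? no; or Listed Migrant (§10.7)? no. So the applicant is not an Approved Visitor.

No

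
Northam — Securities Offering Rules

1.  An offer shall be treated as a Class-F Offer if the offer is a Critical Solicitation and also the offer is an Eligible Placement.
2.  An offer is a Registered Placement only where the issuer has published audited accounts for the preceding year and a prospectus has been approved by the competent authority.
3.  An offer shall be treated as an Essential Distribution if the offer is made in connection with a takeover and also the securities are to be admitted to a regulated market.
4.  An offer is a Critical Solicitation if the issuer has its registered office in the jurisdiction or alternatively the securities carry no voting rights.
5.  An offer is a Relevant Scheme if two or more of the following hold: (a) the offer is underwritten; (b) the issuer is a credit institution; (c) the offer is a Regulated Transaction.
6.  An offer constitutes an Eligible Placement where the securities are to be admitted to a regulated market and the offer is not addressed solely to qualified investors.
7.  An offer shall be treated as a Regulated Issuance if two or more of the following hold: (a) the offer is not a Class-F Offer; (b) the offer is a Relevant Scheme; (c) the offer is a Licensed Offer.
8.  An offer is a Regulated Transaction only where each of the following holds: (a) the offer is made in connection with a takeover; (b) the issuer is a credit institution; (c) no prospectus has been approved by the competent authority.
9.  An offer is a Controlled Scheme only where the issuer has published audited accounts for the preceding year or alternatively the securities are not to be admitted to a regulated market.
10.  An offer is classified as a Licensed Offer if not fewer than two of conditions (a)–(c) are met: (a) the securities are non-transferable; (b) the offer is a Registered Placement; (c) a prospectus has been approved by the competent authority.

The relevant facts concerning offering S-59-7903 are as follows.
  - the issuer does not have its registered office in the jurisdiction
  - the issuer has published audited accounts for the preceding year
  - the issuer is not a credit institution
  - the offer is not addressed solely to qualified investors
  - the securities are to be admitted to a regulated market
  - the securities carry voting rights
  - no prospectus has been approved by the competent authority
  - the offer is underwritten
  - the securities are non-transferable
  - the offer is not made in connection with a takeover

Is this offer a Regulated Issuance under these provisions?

Under paragraph 4: the issuer has its registered office in the jurisdiction? no; or the securities carry no voting rights? no. So the offer is not a Critical Solicitation.
Under paragraph 6: the securities are to be admitted to a regulated market? yes; and the offer is not addressed solely to qualified investors? yes. So the offer is an Eligible Placement.
Under paragraph 1: Critical Solicitation (paragraph 4)? no; and Eligible Placement (paragraph 6)? yes. So the offer is not a Class-F Offer.
Under paragraph 8: the offer is made in connection with a takeover? no; and the issuer is a credit institution? no; and no prospectus has been approved by the competent authority? yes. So the offer is not a Regulated Transaction.
Under paragraph 5: the offer is underwritten? yes; the issuer is a credit institution? no; Regulated Transaction (paragraph 8)? no — 1 of 3 hold (need ≥2) → not satisfied.
Under paragraph 2: the issuer has published audited accounts for the preceding year? yes; and a prospectus has been approved by the competent authority? no. So the offer is not a Registered Placement.
Under paragraph 10: the securities are non-transferable? yes; Registered Placement (paragraph 2)? no; a prospectus has been approved by the competent authority? no — 1 of 3 hold (need ≥2) → not satisfied.
Under paragraph 7: not a Class-F Offer (paragraph 1)? yes; Relevant Scheme (paragraph 5)? no; Licensed Offer (paragraph 10)? no — 1 of 3 hold (need ≥2) → not satisfied.

No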